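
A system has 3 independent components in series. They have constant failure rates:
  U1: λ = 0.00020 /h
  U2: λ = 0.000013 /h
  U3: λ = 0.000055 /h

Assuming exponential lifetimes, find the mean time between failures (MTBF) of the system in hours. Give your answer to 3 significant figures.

3730

Series of exponential components: λ_sys = Σ λ_i
λ_sys = 0.00020 + 0.000013 + 0.000055 = 2.6800e-04 /h
MTBF = 1 / λ_sys = 3730 h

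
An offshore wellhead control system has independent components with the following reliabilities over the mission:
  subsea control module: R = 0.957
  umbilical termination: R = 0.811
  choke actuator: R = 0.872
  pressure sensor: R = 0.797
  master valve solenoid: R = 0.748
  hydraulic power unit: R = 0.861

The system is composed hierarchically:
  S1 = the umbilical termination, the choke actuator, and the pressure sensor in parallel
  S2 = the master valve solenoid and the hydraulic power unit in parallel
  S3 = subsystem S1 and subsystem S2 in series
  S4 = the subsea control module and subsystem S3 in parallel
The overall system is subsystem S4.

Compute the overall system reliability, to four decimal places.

0.9983

Parallel (umbilical termination, choke actuator, and pressure sensor): 1 − (1 − 0.811000)(1 − 0.872000)(1 − 0.797000) = 0.995089
Parallel (master valve solenoid and hydraulic power unit): 1 − (1 − 0.748000)(1 − 0.861000) = 0.964972
Series ([0.995089] and [0.964972]): 0.995089 × 0.964972 = 0.960233
Parallel (subsea control module and [0.960233]): 1 − (1 − 0.957000)(1 − 0.960233) = 0.9983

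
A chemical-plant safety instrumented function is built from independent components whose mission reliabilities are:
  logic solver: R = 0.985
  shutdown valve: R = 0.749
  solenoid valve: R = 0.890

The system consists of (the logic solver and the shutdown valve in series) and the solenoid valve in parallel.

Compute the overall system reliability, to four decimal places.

0.9712

Series (logic solver and shutdown valve): 0.985000 × 0.749000 = 0.737765
Parallel ([0.737765] and solenoid valve): 1 − (1 − 0.737765)(1 − 0.890000) = 0.9712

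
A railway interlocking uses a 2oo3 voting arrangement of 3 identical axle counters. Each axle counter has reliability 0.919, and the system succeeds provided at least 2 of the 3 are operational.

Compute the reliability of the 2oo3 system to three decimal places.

0.981

R = Σ_{i=2}^{3} C(3,i) p^i (1−p)^{3−i} with p = 0.919
C(3,2)·0.919^2·0.081^1 = 0.20523
C(3,3)·0.919^3·0.081^0 = 0.77615
Sum = 0.981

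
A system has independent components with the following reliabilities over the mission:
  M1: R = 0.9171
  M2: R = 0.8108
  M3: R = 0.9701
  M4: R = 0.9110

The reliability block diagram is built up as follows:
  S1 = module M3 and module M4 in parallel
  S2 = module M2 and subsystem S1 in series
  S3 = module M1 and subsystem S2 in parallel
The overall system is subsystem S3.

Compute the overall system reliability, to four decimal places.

0.9841

Parallel (M3 and M4): 1 − (1 − 0.970100)(1 − 0.911000) = 0.997339
Series (M2 and [0.997339]): 0.810800 × 0.997339 = 0.808642
Parallel (M1 and [0.808642]): 1 − (1 − 0.917100)(1 − 0.808642) = 0.9841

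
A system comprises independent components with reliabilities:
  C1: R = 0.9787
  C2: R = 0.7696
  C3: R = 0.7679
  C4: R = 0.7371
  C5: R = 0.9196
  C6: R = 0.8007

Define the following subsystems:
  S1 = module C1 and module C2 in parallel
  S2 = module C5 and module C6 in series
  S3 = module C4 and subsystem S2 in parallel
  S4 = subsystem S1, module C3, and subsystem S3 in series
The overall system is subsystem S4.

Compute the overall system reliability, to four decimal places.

Parallel (C1 and C2): 1 − (1 − 0.978700)(1 − 0.769600) = 0.995092
Series (C5 and C6): 0.919600 × 0.800700 = 0.736324
Parallel (C4 and [0.736324]): 1 − (1 − 0.737100)(1 − 0.736324) = 0.930680
Series ([0.995092], C3, and [0.930680]): 0.995092 × 0.767900 × 0.930680 = 0.7112

0.7112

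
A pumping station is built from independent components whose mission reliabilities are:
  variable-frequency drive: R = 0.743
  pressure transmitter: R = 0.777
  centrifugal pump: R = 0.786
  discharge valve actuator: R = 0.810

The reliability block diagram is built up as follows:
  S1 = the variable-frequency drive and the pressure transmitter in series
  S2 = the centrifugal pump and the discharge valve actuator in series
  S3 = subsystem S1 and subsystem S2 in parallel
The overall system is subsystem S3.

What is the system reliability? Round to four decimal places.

0.8464

Series (variable-frequency drive and pressure transmitter): 0.743000 × 0.777000 = 0.577311
Series (centrifugal pump and discharge valve actuator): 0.786000 × 0.810000 = 0.636660
Parallel ([0.577311] and [0.636660]): 1 − (1 − 0.577311)(1 − 0.636660) = 0.8464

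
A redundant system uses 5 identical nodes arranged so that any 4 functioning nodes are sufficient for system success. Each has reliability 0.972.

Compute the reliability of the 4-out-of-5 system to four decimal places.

R = Σ_{i=4}^{5} C(5,i) p^i (1−p)^{5−i} with p = 0.972
C(5,4)·0.972^4·0.028^1 = 0.124966
C(5,5)·0.972^5·0.028^0 = 0.867624
Sum = 0.9926

0.9926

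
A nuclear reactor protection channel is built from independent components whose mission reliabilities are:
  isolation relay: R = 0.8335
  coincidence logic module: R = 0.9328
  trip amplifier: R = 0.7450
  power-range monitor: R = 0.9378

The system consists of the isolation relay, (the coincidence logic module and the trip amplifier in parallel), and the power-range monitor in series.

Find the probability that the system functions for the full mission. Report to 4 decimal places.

0.7683

Parallel (coincidence logic module and trip amplifier): 1 − (1 − 0.932800)(1 − 0.745000) = 0.982864
Series (isolation relay, [0.982864], and power-range monitor): 0.833500 × 0.982864 × 0.937800 = 0.7683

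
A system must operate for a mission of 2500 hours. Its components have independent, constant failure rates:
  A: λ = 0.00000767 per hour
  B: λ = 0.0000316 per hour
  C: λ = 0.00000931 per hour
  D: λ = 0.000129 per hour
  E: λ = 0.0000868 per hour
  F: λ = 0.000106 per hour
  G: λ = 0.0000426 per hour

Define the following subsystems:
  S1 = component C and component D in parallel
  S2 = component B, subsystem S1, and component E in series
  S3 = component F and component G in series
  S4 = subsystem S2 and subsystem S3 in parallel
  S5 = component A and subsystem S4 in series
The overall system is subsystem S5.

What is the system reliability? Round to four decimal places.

0.9016

R(A) = exp(−0.00000767 × 2500) = 0.981008
R(B) = exp(−0.0000316 × 2500) = 0.924040
R(C) = exp(−0.00000931 × 2500) = 0.976994
R(D) = exp(−0.000129 × 2500) = 0.724336
R(E) = exp(−0.0000868 × 2500) = 0.804930
R(F) = exp(−0.000106 × 2500) = 0.767206
R(G) = exp(−0.0000426 × 2500) = 0.898975
Parallel (C and D): 1 − (1 − 0.976994)(1 − 0.724336) = 0.993658
Series (B, [0.993658], and E): 0.924040 × 0.993658 × 0.804930 = 0.739070
Series (F and G): 0.767206 × 0.898975 = 0.689699
Parallel ([0.739070] and [0.689699]): 1 − (1 − 0.739070)(1 − 0.689699) = 0.919033
Series (A and [0.919033]): 0.981008 × 0.919033 = 0.9016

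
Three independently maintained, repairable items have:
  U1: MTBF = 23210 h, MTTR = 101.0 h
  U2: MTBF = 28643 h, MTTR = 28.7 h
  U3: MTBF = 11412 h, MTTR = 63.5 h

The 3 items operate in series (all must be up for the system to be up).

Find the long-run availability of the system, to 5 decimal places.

0.98917

A(U1) = MTBF/(MTBF+MTTR) = 23210/(23210+101.0) = 0.995667
A(U2) = MTBF/(MTBF+MTTR) = 28643/(28643+28.7) = 0.998999
A(U3) = MTBF/(MTBF+MTTR) = 11412/(11412+63.5) = 0.994466
Series availability: 0.995667 × 0.998999 × 0.994466 = 0.98917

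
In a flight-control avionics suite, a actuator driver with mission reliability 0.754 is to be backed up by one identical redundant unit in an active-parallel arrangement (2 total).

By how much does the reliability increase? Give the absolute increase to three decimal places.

0.185

R_before = 0.754
R_after = 1 − (1 − 0.754)^2 = 0.939
ΔR = 0.939 − 0.754 = 0.185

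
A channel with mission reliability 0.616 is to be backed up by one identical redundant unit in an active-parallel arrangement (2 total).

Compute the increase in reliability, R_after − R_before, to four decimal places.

R_before = 0.616
R_after = 1 − (1 − 0.616)^2 = 0.8525
ΔR = 0.8525 − 0.616 = 0.2365

0.2365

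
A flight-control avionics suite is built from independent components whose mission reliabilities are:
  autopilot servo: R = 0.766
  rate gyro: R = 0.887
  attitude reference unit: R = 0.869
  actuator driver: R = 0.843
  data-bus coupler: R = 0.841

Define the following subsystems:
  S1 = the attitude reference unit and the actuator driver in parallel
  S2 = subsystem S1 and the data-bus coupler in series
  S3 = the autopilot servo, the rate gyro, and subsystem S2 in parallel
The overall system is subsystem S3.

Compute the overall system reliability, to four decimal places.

Parallel (attitude reference unit and actuator driver): 1 − (1 − 0.869000)(1 − 0.843000) = 0.979433
Series ([0.979433] and data-bus coupler): 0.979433 × 0.841000 = 0.823703
Parallel (autopilot servo, rate gyro, and [0.823703]): 1 − (1 − 0.766000)(1 − 0.887000)(1 − 0.823703) = 0.9953

0.9953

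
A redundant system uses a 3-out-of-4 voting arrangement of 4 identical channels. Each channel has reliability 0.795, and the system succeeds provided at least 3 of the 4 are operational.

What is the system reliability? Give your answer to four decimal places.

0.8115

R = Σ_{i=3}^{4} C(4,i) p^i (1−p)^{4−i} with p = 0.795
C(4,3)·0.795^3·0.205^1 = 0.412017
C(4,4)·0.795^4·0.205^0 = 0.399456
Sum = 0.8115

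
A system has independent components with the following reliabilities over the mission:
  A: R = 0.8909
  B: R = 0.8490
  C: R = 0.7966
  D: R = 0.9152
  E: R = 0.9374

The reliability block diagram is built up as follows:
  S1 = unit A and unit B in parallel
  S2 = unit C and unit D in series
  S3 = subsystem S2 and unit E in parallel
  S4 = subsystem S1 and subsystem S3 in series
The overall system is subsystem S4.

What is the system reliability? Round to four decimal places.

Parallel (A and B): 1 − (1 − 0.890900)(1 − 0.849000) = 0.983526
Series (C and D): 0.796600 × 0.915200 = 0.729048
Parallel ([0.729048] and E): 1 − (1 − 0.729048)(1 − 0.937400) = 0.983038
Series ([0.983526] and [0.983038]): 0.983526 × 0.983038 = 0.9668

0.9668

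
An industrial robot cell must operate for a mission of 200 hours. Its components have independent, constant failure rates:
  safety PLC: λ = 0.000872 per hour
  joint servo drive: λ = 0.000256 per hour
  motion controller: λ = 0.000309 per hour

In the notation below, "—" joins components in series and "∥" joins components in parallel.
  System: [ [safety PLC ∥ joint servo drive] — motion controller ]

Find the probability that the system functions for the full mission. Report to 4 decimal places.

R(safety PLC) = exp(−0.000872 × 200) = 0.839961
R(joint servo drive) = exp(−0.000256 × 200) = 0.950089
R(motion controller) = exp(−0.000309 × 200) = 0.940071
Parallel (safety PLC and joint servo drive): 1 − (1 − 0.839961)(1 − 0.950089) = 0.992012
Series ([0.992012] and motion controller): 0.992012 × 0.940071 = 0.9326

0.9326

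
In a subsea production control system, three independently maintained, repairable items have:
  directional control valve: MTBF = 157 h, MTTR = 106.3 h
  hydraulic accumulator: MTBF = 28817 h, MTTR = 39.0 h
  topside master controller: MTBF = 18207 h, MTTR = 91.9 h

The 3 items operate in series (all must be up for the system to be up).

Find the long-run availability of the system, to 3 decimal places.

A(directional control valve) = MTBF/(MTBF+MTTR) = 157/(157+106.3) = 0.596278
A(hydraulic accumulator) = MTBF/(MTBF+MTTR) = 28817/(28817+39.0) = 0.998648
A(topside master controller) = MTBF/(MTBF+MTTR) = 18207/(18207+91.9) = 0.994978
Series availability: 0.596278 × 0.998648 × 0.994978 = 0.592

0.592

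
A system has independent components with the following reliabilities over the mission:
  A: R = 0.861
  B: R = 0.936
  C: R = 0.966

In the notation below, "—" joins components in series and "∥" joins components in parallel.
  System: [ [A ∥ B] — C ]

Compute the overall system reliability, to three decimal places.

Parallel (A and B): 1 − (1 − 0.86100)(1 − 0.93600) = 0.99110
Series ([0.99110] and C): 0.99110 × 0.96600 = 0.957

0.957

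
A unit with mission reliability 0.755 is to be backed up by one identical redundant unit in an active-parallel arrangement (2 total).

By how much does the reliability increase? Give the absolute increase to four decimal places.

0.1850

R_before = 0.755
R_after = 1 − (1 − 0.755)^2 = 0.9400
ΔR = 0.9400 − 0.755 = 0.1850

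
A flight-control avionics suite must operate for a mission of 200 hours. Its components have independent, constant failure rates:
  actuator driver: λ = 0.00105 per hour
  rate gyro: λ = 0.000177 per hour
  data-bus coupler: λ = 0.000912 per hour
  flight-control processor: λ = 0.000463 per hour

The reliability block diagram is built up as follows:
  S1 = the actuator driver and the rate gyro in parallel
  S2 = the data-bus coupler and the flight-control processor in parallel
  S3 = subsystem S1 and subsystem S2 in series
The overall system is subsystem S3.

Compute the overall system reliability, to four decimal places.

0.9788

R(actuator driver) = exp(−0.00105 × 200) = 0.810584
R(rate gyro) = exp(−0.000177 × 200) = 0.965219
R(data-bus coupler) = exp(−0.000912 × 200) = 0.833268
R(flight-control processor) = exp(−0.000463 × 200) = 0.911558
Parallel (actuator driver and rate gyro): 1 − (1 − 0.810584)(1 − 0.965219) = 0.993412
Parallel (data-bus coupler and flight-control processor): 1 − (1 − 0.833268)(1 − 0.911558) = 0.985254
Series ([0.993412] and [0.985254]): 0.993412 × 0.985254 = 0.9788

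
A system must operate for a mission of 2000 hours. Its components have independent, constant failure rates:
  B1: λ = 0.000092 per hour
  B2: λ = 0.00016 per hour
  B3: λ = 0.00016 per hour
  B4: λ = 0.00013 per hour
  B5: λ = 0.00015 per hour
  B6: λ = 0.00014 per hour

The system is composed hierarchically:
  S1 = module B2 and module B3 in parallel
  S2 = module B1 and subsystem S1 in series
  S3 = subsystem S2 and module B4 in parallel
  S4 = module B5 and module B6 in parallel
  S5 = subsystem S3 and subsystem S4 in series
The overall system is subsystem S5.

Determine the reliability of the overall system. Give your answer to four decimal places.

R(B1) = exp(−0.000092 × 2000) = 0.831936
R(B2) = exp(−0.00016 × 2000) = 0.726149
R(B3) = exp(−0.00016 × 2000) = 0.726149
R(B4) = exp(−0.00013 × 2000) = 0.771052
R(B5) = exp(−0.00015 × 2000) = 0.740818
R(B6) = exp(−0.00014 × 2000) = 0.755784
Parallel (B2 and B3): 1 − (1 − 0.726149)(1 − 0.726149) = 0.925006
Series (B1 and [0.925006]): 0.831936 × 0.925006 = 0.769546
Parallel ([0.769546] and B4): 1 − (1 − 0.769546)(1 − 0.771052) = 0.947238
Parallel (B5 and B6): 1 − (1 − 0.740818)(1 − 0.755784) = 0.936704
Series ([0.947238] and [0.936704]): 0.947238 × 0.936704 = 0.8873

0.8873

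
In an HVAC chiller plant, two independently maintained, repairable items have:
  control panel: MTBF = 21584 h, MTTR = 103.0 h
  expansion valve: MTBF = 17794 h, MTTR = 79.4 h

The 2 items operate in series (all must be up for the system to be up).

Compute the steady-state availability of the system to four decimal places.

0.9908

A(control panel) = MTBF/(MTBF+MTTR) = 21584/(21584+103.0) = 0.995251
A(expansion valve) = MTBF/(MTBF+MTTR) = 17794/(17794+79.4) = 0.995558
Series availability: 0.995251 × 0.995558 = 0.9908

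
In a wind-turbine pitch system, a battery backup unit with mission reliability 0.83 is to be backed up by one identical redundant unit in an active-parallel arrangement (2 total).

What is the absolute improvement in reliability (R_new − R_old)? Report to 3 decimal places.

R_before = 0.83
R_after = 1 − (1 − 0.83)^2 = 0.971
ΔR = 0.971 − 0.83 = 0.141

0.141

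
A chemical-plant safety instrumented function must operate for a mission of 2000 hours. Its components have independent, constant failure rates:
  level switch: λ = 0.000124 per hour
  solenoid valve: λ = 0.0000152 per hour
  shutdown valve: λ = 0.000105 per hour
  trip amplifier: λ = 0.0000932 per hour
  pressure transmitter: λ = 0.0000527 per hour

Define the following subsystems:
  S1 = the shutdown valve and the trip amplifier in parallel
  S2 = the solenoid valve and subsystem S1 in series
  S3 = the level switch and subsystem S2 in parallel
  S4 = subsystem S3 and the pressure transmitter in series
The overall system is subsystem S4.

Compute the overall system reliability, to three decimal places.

0.888

R(level switch) = exp(−0.000124 × 2000) = 0.78036
R(solenoid valve) = exp(−0.0000152 × 2000) = 0.97006
R(shutdown valve) = exp(−0.000105 × 2000) = 0.81058
R(trip amplifier) = exp(−0.0000932 × 2000) = 0.82994
R(pressure transmitter) = exp(−0.0000527 × 2000) = 0.89996
Parallel (shutdown valve and trip amplifier): 1 − (1 − 0.81058)(1 − 0.82994) = 0.96779
Series (solenoid valve and [0.96779]): 0.97006 × 0.96779 = 0.93881
Parallel (level switch and [0.93881]): 1 − (1 − 0.78036)(1 − 0.93881) = 0.98656
Series ([0.98656] and pressure transmitter): 0.98656 × 0.89996 = 0.888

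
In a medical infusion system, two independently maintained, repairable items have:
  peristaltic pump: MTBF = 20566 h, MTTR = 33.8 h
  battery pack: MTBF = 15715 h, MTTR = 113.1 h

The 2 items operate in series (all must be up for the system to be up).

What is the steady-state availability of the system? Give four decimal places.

0.9912

A(peristaltic pump) = MTBF/(MTBF+MTTR) = 20566/(20566+33.8) = 0.998359
A(battery pack) = MTBF/(MTBF+MTTR) = 15715/(15715+113.1) = 0.992854
Series availability: 0.998359 × 0.992854 = 0.9912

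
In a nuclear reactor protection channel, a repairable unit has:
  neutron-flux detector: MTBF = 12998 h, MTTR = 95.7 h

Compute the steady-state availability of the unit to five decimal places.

A(neutron-flux detector) = MTBF/(MTBF+MTTR) = 12998/(12998+95.7) = 0.99269

0.99269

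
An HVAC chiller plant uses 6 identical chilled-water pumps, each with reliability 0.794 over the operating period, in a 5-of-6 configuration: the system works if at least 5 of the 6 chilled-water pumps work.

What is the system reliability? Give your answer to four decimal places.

0.6406

R = Σ_{i=5}^{6} C(6,i) p^i (1−p)^{6−i} with p = 0.794
C(6,5)·0.794^5·0.206^1 = 0.390051
C(6,6)·0.794^6·0.206^0 = 0.250567
Sum = 0.6406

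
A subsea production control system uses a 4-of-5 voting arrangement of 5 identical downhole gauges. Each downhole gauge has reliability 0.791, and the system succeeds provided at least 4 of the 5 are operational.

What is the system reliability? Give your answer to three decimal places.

R = Σ_{i=4}^{5} C(5,i) p^i (1−p)^{5−i} with p = 0.791
C(5,4)·0.791^4·0.209^1 = 0.40909
C(5,5)·0.791^5·0.209^0 = 0.30966
Sum = 0.719

0.719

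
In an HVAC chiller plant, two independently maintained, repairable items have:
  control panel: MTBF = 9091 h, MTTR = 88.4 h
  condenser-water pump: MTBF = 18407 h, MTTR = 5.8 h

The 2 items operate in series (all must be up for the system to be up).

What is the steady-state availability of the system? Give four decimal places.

A(control panel) = MTBF/(MTBF+MTTR) = 9091/(9091+88.4) = 0.990370
A(condenser-water pump) = MTBF/(MTBF+MTTR) = 18407/(18407+5.8) = 0.999685
Series availability: 0.990370 × 0.999685 = 0.9901

0.9901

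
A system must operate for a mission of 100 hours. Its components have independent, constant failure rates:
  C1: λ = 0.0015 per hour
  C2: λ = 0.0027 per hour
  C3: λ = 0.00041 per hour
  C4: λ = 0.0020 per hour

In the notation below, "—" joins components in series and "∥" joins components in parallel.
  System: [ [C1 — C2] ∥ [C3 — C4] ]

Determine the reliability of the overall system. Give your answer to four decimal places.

R(C1) = exp(−0.0015 × 100) = 0.860708
R(C2) = exp(−0.0027 × 100) = 0.763379
R(C3) = exp(−0.00041 × 100) = 0.959829
R(C4) = exp(−0.0020 × 100) = 0.818731
Series (C1 and C2): 0.860708 × 0.763379 = 0.657046
Series (C3 and C4): 0.959829 × 0.818731 = 0.785842
Parallel ([0.657046] and [0.785842]): 1 − (1 − 0.657046)(1 − 0.785842) = 0.9266

0.9266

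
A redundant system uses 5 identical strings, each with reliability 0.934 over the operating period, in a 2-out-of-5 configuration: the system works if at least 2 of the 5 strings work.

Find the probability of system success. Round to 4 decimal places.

R = Σ_{i=2}^{5} C(5,i) p^i (1−p)^{5−i} with p = 0.934
C(5,2)·0.934^2·0.066^3 = 0.002508
C(5,3)·0.934^3·0.066^2 = 0.035492
C(5,4)·0.934^4·0.066^1 = 0.251132
C(5,5)·0.934^5·0.066^0 = 0.710779
Sum = 0.9999

0.9999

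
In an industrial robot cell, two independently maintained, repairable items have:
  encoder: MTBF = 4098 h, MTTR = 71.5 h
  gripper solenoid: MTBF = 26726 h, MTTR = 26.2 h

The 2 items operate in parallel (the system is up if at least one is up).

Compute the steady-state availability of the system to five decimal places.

A(encoder) = MTBF/(MTBF+MTTR) = 4098/(4098+71.5) = 0.982852
A(gripper solenoid) = MTBF/(MTBF+MTTR) = 26726/(26726+26.2) = 0.999021
Parallel availability: 1 − (1 − 0.982852)(1 − 0.999021) = 0.99998

0.99998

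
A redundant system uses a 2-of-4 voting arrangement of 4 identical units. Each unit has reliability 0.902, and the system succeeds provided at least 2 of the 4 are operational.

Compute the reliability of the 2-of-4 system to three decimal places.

R = Σ_{i=2}^{4} C(4,i) p^i (1−p)^{4−i} with p = 0.902
C(4,2)·0.902^2·0.098^2 = 0.04688
C(4,3)·0.902^3·0.098^1 = 0.28768
C(4,4)·0.902^4·0.098^0 = 0.66195
Sum = 0.997

0.997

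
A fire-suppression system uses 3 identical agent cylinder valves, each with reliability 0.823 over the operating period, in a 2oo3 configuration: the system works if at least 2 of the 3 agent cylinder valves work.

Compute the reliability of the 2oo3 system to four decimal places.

R = Σ_{i=2}^{3} C(3,i) p^i (1−p)^{3−i} with p = 0.823
C(3,2)·0.823^2·0.177^1 = 0.359662
C(3,3)·0.823^3·0.177^0 = 0.557442
Sum = 0.9171

0.9171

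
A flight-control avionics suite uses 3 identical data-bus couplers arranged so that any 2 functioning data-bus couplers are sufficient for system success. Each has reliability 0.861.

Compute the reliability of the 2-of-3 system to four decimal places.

R = Σ_{i=2}^{3} C(3,i) p^i (1−p)^{3−i} with p = 0.861
C(3,2)·0.861^2·0.139^1 = 0.309131
C(3,3)·0.861^3·0.139^0 = 0.638277
Sum = 0.9474

0.9474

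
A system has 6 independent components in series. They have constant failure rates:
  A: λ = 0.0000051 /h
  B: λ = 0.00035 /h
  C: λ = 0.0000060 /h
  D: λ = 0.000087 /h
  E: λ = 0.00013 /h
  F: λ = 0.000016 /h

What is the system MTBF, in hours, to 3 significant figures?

1680

Series of exponential components: λ_sys = Σ λ_i
λ_sys = 0.0000051 + 0.00035 + 0.0000060 + 0.000087 + 0.00013 + 0.000016 = 5.9410e-04 /h
MTBF = 1 / λ_sys = 1680 h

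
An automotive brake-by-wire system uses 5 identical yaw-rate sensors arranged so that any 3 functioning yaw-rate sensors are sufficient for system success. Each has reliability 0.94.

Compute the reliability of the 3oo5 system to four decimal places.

0.9980

R = Σ_{i=3}^{5} C(5,i) p^i (1−p)^{5−i} with p = 0.94
C(5,3)·0.94^3·0.06^2 = 0.029901
C(5,4)·0.94^4·0.06^1 = 0.234225
C(5,5)·0.94^5·0.06^0 = 0.733904
Sum = 0.9980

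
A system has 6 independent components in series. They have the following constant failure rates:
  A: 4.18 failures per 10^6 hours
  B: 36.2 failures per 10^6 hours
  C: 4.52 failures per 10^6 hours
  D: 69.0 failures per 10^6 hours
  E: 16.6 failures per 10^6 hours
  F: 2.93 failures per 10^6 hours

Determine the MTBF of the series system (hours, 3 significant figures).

7490

Series of exponential components: λ_sys = Σ λ_i
λ_sys = 0.00000418 + 0.0000362 + 0.00000452 + 0.0000690 + 0.0000166 + 0.00000293 = 1.3343e-04 /h
MTBF = 1 / λ_sys = 7490 h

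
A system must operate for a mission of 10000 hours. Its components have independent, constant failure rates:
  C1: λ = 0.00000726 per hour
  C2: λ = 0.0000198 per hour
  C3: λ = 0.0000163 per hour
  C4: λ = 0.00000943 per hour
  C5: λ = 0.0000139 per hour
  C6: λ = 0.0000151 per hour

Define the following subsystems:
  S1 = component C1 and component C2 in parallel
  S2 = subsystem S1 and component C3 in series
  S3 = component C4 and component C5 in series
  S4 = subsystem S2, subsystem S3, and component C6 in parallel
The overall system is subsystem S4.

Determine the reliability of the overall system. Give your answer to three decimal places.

R(C1) = exp(−0.00000726 × 10000) = 0.92997
R(C2) = exp(−0.0000198 × 10000) = 0.82037
R(C3) = exp(−0.0000163 × 10000) = 0.84959
R(C4) = exp(−0.00000943 × 10000) = 0.91001
R(C5) = exp(−0.0000139 × 10000) = 0.87023
R(C6) = exp(−0.0000151 × 10000) = 0.85985
Parallel (C1 and C2): 1 − (1 − 0.92997)(1 − 0.82037) = 0.98742
Series ([0.98742] and C3): 0.98742 × 0.84959 = 0.83890
Series (C4 and C5): 0.91001 × 0.87023 = 0.79192
Parallel ([0.83890], [0.79192], and C6): 1 − (1 − 0.83890)(1 − 0.79192)(1 − 0.85985) = 0.995

0.995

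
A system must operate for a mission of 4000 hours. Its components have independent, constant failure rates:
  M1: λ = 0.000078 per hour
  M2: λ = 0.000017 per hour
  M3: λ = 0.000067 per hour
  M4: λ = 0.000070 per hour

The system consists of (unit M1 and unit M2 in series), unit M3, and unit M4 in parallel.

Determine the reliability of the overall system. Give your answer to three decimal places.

0.982

R(M1) = exp(−0.000078 × 4000) = 0.73198
R(M2) = exp(−0.000017 × 4000) = 0.93426
R(M3) = exp(−0.000067 × 4000) = 0.76491
R(M4) = exp(−0.000070 × 4000) = 0.75578
Series (M1 and M2): 0.73198 × 0.93426 = 0.68386
Parallel ([0.68386], M3, and M4): 1 − (1 − 0.68386)(1 − 0.76491)(1 − 0.75578) = 0.982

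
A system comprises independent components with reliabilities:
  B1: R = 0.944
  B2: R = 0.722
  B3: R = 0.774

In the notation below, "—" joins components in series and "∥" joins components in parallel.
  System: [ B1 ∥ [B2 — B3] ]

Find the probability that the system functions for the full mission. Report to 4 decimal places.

Series (B2 and B3): 0.722000 × 0.774000 = 0.558828
Parallel (B1 and [0.558828]): 1 − (1 − 0.944000)(1 − 0.558828) = 0.9753

0.9753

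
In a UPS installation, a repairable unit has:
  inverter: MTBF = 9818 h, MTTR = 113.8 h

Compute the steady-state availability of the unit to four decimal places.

0.9885

A(inverter) = MTBF/(MTBF+MTTR) = 9818/(9818+113.8) = 0.9885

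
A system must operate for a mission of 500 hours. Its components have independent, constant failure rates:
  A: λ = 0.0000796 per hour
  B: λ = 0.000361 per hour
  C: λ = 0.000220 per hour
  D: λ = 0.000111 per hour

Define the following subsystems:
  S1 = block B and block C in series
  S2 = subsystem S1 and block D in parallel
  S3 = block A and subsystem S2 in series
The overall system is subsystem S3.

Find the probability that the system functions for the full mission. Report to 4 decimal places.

R(A) = exp(−0.0000796 × 500) = 0.960982
R(B) = exp(−0.000361 × 500) = 0.834853
R(C) = exp(−0.000220 × 500) = 0.895834
R(D) = exp(−0.000111 × 500) = 0.946012
Series (B and C): 0.834853 × 0.895834 = 0.747890
Parallel ([0.747890] and D): 1 − (1 − 0.747890)(1 − 0.946012) = 0.986389
Series (A and [0.986389]): 0.960982 × 0.986389 = 0.9479

0.9479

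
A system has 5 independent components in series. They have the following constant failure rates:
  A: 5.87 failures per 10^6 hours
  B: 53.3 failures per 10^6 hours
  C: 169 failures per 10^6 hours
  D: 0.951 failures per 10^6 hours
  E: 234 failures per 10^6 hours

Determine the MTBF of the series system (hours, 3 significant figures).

2160

Series of exponential components: λ_sys = Σ λ_i
λ_sys = 0.00000587 + 0.0000533 + 0.000169 + 0.000000951 + 0.000234 = 4.6312e-04 /h
MTBF = 1 / λ_sys = 2160 h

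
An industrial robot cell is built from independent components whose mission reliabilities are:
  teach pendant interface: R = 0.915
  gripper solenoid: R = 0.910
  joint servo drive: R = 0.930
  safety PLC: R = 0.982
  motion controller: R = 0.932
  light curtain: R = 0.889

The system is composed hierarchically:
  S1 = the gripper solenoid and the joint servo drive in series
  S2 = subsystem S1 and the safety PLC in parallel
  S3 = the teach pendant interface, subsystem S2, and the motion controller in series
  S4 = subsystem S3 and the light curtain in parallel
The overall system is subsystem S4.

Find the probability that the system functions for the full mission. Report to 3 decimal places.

0.983

Series (gripper solenoid and joint servo drive): 0.91000 × 0.93000 = 0.84630
Parallel ([0.84630] and safety PLC): 1 − (1 − 0.84630)(1 − 0.98200) = 0.99723
Series (teach pendant interface, [0.99723], and motion controller): 0.91500 × 0.99723 × 0.93200 = 0.85042
Parallel ([0.85042] and light curtain): 1 − (1 − 0.85042)(1 − 0.88900) = 0.983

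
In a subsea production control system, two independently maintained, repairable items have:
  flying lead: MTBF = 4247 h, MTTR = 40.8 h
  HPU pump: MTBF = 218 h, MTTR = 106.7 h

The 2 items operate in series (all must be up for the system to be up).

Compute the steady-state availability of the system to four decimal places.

0.6650

A(flying lead) = MTBF/(MTBF+MTTR) = 4247/(4247+40.8) = 0.990485
A(HPU pump) = MTBF/(MTBF+MTTR) = 218/(218+106.7) = 0.671389
Series availability: 0.990485 × 0.671389 = 0.6650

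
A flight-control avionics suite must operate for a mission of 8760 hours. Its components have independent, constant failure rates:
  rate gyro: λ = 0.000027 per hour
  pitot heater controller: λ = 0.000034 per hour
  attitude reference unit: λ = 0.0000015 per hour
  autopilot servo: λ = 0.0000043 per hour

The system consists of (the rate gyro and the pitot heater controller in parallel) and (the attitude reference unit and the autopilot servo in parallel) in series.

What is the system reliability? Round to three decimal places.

R(rate gyro) = exp(−0.000027 × 8760) = 0.78937
R(pitot heater controller) = exp(−0.000034 × 8760) = 0.74242
R(attitude reference unit) = exp(−0.0000015 × 8760) = 0.98695
R(autopilot servo) = exp(−0.0000043 × 8760) = 0.96303
Parallel (rate gyro and pitot heater controller): 1 − (1 − 0.78937)(1 − 0.74242) = 0.94575
Parallel (attitude reference unit and autopilot servo): 1 − (1 − 0.98695)(1 − 0.96303) = 0.99952
Series ([0.94575] and [0.99952]): 0.94575 × 0.99952 = 0.945

0.945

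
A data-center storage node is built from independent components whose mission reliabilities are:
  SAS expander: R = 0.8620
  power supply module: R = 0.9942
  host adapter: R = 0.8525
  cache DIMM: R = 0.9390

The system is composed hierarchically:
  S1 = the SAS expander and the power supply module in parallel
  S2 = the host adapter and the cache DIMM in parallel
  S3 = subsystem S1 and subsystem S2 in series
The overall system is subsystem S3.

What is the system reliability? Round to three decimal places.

0.990

Parallel (SAS expander and power supply module): 1 − (1 − 0.86200)(1 − 0.99420) = 0.99920
Parallel (host adapter and cache DIMM): 1 − (1 − 0.85250)(1 − 0.93900) = 0.99100
Series ([0.99920] and [0.99100]): 0.99920 × 0.99100 = 0.990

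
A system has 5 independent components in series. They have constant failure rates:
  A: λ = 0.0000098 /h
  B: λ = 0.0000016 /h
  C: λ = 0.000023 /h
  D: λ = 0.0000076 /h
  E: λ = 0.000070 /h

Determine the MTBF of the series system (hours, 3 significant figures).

8930

Series of exponential components: λ_sys = Σ λ_i
λ_sys = 0.0000098 + 0.0000016 + 0.000023 + 0.0000076 + 0.000070 = 1.1200e-04 /h
MTBF = 1 / λ_sys = 8930 h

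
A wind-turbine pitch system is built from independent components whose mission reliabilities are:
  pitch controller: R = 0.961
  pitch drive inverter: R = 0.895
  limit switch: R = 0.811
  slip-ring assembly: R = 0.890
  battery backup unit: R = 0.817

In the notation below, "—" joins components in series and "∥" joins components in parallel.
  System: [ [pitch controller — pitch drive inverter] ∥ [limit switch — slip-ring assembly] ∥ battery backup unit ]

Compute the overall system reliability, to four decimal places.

Series (pitch controller and pitch drive inverter): 0.961000 × 0.895000 = 0.860095
Series (limit switch and slip-ring assembly): 0.811000 × 0.890000 = 0.721790
Parallel ([0.860095], [0.721790], and battery backup unit): 1 − (1 − 0.860095)(1 − 0.721790)(1 − 0.817000) = 0.9929

0.9929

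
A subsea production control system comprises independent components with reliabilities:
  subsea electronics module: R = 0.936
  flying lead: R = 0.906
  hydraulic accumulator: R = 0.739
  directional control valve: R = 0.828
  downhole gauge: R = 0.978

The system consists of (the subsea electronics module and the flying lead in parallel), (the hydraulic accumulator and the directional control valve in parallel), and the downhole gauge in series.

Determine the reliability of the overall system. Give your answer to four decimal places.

0.9285

Parallel (subsea electronics module and flying lead): 1 − (1 − 0.936000)(1 − 0.906000) = 0.993984
Parallel (hydraulic accumulator and directional control valve): 1 − (1 − 0.739000)(1 − 0.828000) = 0.955108
Series ([0.993984], [0.955108], and downhole gauge): 0.993984 × 0.955108 × 0.978000 = 0.9285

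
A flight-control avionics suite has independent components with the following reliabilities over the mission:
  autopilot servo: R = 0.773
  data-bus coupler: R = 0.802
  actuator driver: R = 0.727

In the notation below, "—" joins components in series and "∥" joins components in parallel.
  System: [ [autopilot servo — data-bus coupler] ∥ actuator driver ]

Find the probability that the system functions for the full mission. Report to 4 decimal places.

Series (autopilot servo and data-bus coupler): 0.773000 × 0.802000 = 0.619946
Parallel ([0.619946] and actuator driver): 1 − (1 − 0.619946)(1 − 0.727000) = 0.8962

0.8962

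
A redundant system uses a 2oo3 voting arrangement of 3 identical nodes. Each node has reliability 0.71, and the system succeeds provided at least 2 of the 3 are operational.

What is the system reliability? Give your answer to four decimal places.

R = Σ_{i=2}^{3} C(3,i) p^i (1−p)^{3−i} with p = 0.71
C(3,2)·0.71^2·0.29^1 = 0.438567
C(3,3)·0.71^3·0.29^0 = 0.357911
Sum = 0.7965

0.7965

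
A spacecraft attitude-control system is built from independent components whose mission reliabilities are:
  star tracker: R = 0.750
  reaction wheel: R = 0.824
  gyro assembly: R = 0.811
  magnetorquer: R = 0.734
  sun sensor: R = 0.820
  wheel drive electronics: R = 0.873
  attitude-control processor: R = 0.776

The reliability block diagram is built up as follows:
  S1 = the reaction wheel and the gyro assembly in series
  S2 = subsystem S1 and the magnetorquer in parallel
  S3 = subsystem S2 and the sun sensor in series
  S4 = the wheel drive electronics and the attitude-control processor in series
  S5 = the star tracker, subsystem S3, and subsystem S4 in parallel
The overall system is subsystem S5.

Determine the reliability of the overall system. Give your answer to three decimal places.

Series (reaction wheel and gyro assembly): 0.82400 × 0.81100 = 0.66826
Parallel ([0.66826] and magnetorquer): 1 − (1 − 0.66826)(1 − 0.73400) = 0.91176
Series ([0.91176] and sun sensor): 0.91176 × 0.82000 = 0.74764
Series (wheel drive electronics and attitude-control processor): 0.87300 × 0.77600 = 0.67745
Parallel (star tracker, [0.74764], and [0.67745]): 1 − (1 − 0.75000)(1 − 0.74764)(1 − 0.67745) = 0.980

0.980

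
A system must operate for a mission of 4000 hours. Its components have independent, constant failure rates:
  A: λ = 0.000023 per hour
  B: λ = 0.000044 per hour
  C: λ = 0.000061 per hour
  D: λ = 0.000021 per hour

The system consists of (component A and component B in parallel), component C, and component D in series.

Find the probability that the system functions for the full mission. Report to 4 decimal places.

R(A) = exp(−0.000023 × 4000) = 0.912105
R(B) = exp(−0.000044 × 4000) = 0.838618
R(C) = exp(−0.000061 × 4000) = 0.783488
R(D) = exp(−0.000021 × 4000) = 0.919431
Parallel (A and B): 1 − (1 − 0.912105)(1 − 0.838618) = 0.985815
Series ([0.985815], C, and D): 0.985815 × 0.783488 × 0.919431 = 0.7101

0.7101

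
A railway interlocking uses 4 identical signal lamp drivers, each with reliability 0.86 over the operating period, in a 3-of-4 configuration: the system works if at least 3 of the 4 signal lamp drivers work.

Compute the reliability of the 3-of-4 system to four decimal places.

0.9032

R = Σ_{i=3}^{4} C(4,i) p^i (1−p)^{4−i} with p = 0.86
C(4,3)·0.86^3·0.14^1 = 0.356191
C(4,4)·0.86^4·0.14^0 = 0.547008
Sum = 0.9032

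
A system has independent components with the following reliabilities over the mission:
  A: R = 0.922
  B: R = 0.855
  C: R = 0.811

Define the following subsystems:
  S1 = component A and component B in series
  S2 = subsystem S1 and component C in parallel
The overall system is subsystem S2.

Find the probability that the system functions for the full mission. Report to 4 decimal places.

Series (A and B): 0.922000 × 0.855000 = 0.788310
Parallel ([0.788310] and C): 1 − (1 − 0.788310)(1 − 0.811000) = 0.9600

0.9600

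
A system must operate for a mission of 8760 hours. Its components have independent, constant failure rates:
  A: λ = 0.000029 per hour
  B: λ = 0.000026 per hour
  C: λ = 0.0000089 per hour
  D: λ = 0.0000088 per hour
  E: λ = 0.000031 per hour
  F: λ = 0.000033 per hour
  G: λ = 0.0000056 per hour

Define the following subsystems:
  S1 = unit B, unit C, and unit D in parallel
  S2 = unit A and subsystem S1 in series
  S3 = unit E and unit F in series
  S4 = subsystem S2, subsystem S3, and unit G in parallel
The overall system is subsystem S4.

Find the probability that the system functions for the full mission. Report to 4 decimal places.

R(A) = exp(−0.000029 × 8760) = 0.775661
R(B) = exp(−0.000026 × 8760) = 0.796315
R(C) = exp(−0.0000089 × 8760) = 0.924998
R(D) = exp(−0.0000088 × 8760) = 0.925808
R(E) = exp(−0.000031 × 8760) = 0.762190
R(F) = exp(−0.000033 × 8760) = 0.748952
R(G) = exp(−0.0000056 × 8760) = 0.952128
Parallel (B, C, and D): 1 − (1 − 0.796315)(1 − 0.924998)(1 − 0.925808) = 0.998867
Series (A and [0.998867]): 0.775661 × 0.998867 = 0.774782
Series (E and F): 0.762190 × 0.748952 = 0.570844
Parallel ([0.774782], [0.570844], and G): 1 − (1 − 0.774782)(1 − 0.570844)(1 − 0.952128) = 0.9954

0.9954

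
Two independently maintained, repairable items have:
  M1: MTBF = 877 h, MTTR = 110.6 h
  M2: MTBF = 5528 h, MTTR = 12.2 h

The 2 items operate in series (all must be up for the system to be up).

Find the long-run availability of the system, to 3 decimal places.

0.886

A(M1) = MTBF/(MTBF+MTTR) = 877/(877+110.6) = 0.888011
A(M2) = MTBF/(MTBF+MTTR) = 5528/(5528+12.2) = 0.997798
Series availability: 0.888011 × 0.997798 = 0.886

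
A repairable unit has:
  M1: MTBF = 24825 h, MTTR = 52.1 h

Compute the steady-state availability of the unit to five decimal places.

0.99791

A(M1) = MTBF/(MTBF+MTTR) = 24825/(24825+52.1) = 0.99791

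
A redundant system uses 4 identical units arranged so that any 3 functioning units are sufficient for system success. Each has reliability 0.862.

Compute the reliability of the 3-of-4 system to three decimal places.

0.906

R = Σ_{i=3}^{4} C(4,i) p^i (1−p)^{4−i} with p = 0.862
C(4,3)·0.862^3·0.138^1 = 0.35356
C(4,4)·0.862^4·0.138^0 = 0.55211
Sum = 0.906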